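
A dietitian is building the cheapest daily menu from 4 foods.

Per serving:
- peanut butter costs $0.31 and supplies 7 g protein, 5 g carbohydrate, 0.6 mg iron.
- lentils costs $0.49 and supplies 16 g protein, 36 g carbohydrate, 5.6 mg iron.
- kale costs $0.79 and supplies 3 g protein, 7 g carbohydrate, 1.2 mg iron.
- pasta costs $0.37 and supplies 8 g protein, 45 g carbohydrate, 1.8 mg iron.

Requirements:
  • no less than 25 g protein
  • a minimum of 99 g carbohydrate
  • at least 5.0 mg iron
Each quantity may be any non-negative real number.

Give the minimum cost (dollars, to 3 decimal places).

$0.964

Let x1 = servings of peanut butter, x2 = servings of lentils, x3 = servings of kale, x4 = servings of pasta.
Minimise 0.31x1 + 0.49x2 + 0.79x3 + 0.37x4 with:
  7x1 + 16x2 + 3x3 + 8x4 ≥ 25   (protein)
  5x1 + 36x2 + 7x3 + 45x4 ≥ 99   (carbohydrate)
  0.6x1 + 5.6x2 + 1.2x3 + 1.8x4 ≥ 5   (iron)
  x1, x2, x3, x4 ≥ 0.
The optimal basis is {lentils, pasta}; peanut butter, kale drop out. Binding constraints: protein and carbohydrate.
That vertex is x2 = 0.77083, x4 = 1.5833.
Hence cost = 0.49·0.77083 + 0.37·1.5833 = $0.96353.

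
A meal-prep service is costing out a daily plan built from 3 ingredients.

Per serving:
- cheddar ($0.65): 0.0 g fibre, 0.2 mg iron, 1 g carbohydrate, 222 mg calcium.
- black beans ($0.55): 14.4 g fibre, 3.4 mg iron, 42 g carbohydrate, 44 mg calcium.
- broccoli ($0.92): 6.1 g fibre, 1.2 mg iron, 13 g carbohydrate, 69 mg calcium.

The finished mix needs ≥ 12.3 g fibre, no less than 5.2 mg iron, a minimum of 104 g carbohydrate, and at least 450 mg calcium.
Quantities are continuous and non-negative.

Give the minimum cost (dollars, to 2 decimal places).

This is a linear program. Let x1 = servings of cheddar, x2 = servings of black beans, x3 = servings of broccoli.
Minimise 0.65x1 + 0.55x2 + 0.92x3 s.t.:
  14.4x2 + 6.1x3 ≥ 12.3   (fibre)
  0.2x1 + 3.4x2 + 1.2x3 ≥ 5.2   (iron)
  1x1 + 42x2 + 13x3 ≥ 104   (carbohydrate)
  222x1 + 44x2 + 69x3 ≥ 450   (calcium)
  x1, x2, x3 ≥ 0.
The cheapest feasible vertex uses only cheddar, black beans; broccoli is not used. There the carbohydrate and calcium constraints are tight.
Optimal quantities: cheddar = 1.5435 servings, black beans = 2.4394 servings.
Hence cost = 0.65·1.5435 + 0.55·2.4394 = $2.3449.

$2.34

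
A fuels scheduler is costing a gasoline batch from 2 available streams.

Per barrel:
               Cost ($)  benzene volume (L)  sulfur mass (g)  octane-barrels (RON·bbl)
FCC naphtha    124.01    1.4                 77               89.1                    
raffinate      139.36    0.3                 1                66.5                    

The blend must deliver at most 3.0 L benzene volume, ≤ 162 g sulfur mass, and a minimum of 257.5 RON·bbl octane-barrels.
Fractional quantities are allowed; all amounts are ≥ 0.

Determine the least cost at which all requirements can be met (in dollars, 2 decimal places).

$424.12

This is a linear program. Let x1 = barrels of FCC naphtha, x2 = barrels of raffinate.
min 124.01x1 + 139.36x2 s.t.:
  1.4x1 + 0.3x2 ≤ 3   (benzene volume)
  77x1 + 1x2 ≤ 162   (sulfur mass)
  89.1x1 + 66.5x2 ≥ 257.5   (octane-barrels)
  x1, x2 ≥ 0.
Both inputs are positive at the optimum. The benzene volume and octane-barrels requirements are met with equality.
Optimal quantities: FCC naphtha = 1.84195 barrels, raffinate = 1.40425 barrels.
Cost = 124.01·1.84195 + 139.36·1.40425 = 424.1165.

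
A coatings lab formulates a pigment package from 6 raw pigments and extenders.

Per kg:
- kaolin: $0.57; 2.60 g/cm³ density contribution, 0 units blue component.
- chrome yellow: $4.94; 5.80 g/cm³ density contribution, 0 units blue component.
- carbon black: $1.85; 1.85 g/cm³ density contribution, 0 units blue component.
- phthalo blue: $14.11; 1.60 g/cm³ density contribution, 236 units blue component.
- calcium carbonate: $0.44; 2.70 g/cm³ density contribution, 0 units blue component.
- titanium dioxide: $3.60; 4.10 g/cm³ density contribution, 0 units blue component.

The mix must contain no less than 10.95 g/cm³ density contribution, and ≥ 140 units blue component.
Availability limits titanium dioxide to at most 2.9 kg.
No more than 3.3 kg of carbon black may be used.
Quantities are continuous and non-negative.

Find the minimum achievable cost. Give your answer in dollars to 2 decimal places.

$10.00

Let x1 = kg of kaolin, x2 = kg of chrome yellow, x3 = kg of carbon black, x4 = kg of phthalo blue, x5 = kg of calcium carbonate, x6 = kg of titanium dioxide.
Minimize 0.57x1 + 4.94x2 + 1.85x3 + 14.11x4 + 0.44x5 + 3.6x6 s.t.:
  2.6x1 + 5.8x2 + 1.85x3 + 1.6x4 + 2.7x5 + 4.1x6 ≥ 10.95   (density contribution)
  236x4 ≥ 140   (blue component)
  x6 ≤ 2.9
  x3 ≤ 3.3
  x1, x2, x3, x4, x5, x6 ≥ 0.
The cheapest feasible vertex uses only phthalo blue, calcium carbonate; kaolin, chrome yellow, carbon black, titanium dioxide are not used. There the density contribution and blue component constraints are tight.
So phthalo blue = 0.5932 kg, calcium carbonate = 3.704 kg.
Cost = 14.11·0.5932 + 0.44·3.704 = 9.9998.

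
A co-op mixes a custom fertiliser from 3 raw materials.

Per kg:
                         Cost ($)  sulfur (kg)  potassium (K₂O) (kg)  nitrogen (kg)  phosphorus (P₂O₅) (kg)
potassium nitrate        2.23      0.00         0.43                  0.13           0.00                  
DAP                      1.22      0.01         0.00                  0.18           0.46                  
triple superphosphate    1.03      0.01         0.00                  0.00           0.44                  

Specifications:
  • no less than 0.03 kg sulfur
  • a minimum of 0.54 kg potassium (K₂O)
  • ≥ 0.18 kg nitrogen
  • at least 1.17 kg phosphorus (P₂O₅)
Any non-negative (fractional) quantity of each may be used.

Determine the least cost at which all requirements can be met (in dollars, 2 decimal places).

$5.91

Let x1 = kg of potassium nitrate, x2 = kg of DAP, x3 = kg of triple superphosphate.
Minimise 2.23x1 + 1.22x2 + 1.03x3 subject to:
  0.01x2 + 0.01x3 ≥ 0.03   (sulfur)
  0.43x1 ≥ 0.54   (potassium (K₂O))
  0.13x1 + 0.18x2 ≥ 0.18   (nitrogen)
  0.46x2 + 0.44x3 ≥ 1.17   (phosphorus (P₂O₅))
  x1, x2, x3 ≥ 0.
The optimal mix uses every input. Binding constraints: sulfur, potassium (K₂O), nitrogen.
Optimal quantities: potassium nitrate = 1.256 kg, DAP = 0.09302 kg, triple superphosphate = 2.907 kg.
Objective = 2.23·1.256 + 1.22·0.09302 + 1.03·2.907 = 5.9086.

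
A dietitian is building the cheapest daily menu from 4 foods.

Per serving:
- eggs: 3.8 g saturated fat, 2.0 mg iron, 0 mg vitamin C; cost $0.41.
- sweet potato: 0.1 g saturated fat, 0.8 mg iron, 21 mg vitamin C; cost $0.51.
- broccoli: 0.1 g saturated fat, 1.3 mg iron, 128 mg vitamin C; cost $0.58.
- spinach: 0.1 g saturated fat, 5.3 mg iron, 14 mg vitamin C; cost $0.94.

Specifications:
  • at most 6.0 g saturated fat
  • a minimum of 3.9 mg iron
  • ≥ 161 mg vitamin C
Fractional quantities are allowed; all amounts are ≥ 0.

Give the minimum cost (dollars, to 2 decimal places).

Let x1 = servings of eggs, x2 = servings of sweet potato, x3 = servings of broccoli, x4 = servings of spinach.
Minimise 0.41x1 + 0.51x2 + 0.58x3 + 0.94x4 subject to:
  3.8x1 + 0.1x2 + 0.1x3 + 0.1x4 ≤ 6   (saturated fat)
  2x1 + 0.8x2 + 1.3x3 + 5.3x4 ≥ 3.9   (iron)
  21x2 + 128x3 + 14x4 ≥ 161   (vitamin C)
  x1, x2, x3, x4 ≥ 0.
The cheapest feasible vertex uses only broccoli, spinach; eggs, sweet potato are not used. There the iron and vitamin C constraints are tight.
Optimal quantities: broccoli = 1.21 servings, spinach = 0.4391 servings.
Total cost: 0.58·1.21 + 0.94·0.4391 = 1.1146.

$1.11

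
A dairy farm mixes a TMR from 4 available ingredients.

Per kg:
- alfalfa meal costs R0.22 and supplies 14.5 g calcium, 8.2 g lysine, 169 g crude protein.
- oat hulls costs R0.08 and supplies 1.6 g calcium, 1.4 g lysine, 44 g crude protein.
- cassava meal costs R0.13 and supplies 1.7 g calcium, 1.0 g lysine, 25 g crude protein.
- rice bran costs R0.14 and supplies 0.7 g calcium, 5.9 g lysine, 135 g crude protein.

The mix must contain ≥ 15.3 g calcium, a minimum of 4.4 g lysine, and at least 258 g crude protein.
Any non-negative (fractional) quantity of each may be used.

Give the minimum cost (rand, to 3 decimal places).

R0.313

Set it up as a linear program. Let x1 = kg of alfalfa meal, x2 = kg of oat hulls, x3 = kg of cassava meal, x4 = kg of rice bran.
min 0.22x1 + 0.08x2 + 0.13x3 + 0.14x4 s.t.:
  14.5x1 + 1.6x2 + 1.7x3 + 0.7x4 ≥ 15.3   (calcium)
  8.2x1 + 1.4x2 + 1x3 + 5.9x4 ≥ 4.4   (lysine)
  169x1 + 44x2 + 25x3 + 135x4 ≥ 258   (crude protein)
  x1, x2, x3, x4 ≥ 0.
At the optimum only alfalfa meal, rice bran are positive (oat hulls, cassava meal = 0). There the calcium and crude protein constraints are tight.
Optimal quantities: alfalfa meal = 1.025 kg, rice bran = 0.6282 kg.
Cost = 0.22·1.025 + 0.14·0.6282 = 0.31345.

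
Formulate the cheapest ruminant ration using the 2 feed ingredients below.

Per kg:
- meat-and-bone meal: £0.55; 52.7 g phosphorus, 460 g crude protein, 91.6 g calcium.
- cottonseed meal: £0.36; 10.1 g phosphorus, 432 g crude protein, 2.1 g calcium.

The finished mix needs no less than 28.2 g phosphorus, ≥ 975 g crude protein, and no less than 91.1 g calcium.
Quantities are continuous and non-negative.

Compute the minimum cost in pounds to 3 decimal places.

Set it up as a linear program. Let x1 = kg of meat-and-bone meal, x2 = kg of cottonseed meal.
Minimise 0.55x1 + 0.36x2 subject to:
  52.7x1 + 10.1x2 ≥ 28.2   (phosphorus)
  460x1 + 432x2 ≥ 975   (crude protein)
  91.6x1 + 2.1x2 ≥ 91.1   (calcium)
  x1, x2 ≥ 0.
Both inputs are positive at the optimum. There the crude protein and calcium constraints are tight.
So meat-and-bone meal = 0.9664 kg, cottonseed meal = 1.228 kg.
Hence cost = 0.55·0.9664 + 0.36·1.228 = £0.97360.

£0.974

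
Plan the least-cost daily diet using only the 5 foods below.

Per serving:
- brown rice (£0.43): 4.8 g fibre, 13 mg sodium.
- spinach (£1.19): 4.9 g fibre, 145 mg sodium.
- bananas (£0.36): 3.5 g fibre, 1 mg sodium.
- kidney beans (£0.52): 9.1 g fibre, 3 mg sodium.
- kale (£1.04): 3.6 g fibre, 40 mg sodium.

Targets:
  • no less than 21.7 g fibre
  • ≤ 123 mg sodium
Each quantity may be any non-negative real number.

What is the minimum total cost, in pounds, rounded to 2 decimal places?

£1.24

This is a linear program. Let x1 = servings of brown rice, x2 = servings of spinach, x3 = servings of bananas, x4 = servings of kidney beans, x5 = servings of kale.
Minimise 0.43x1 + 1.19x2 + 0.36x3 + 0.52x4 + 1.04x5 s.t.:
  4.8x1 + 4.9x2 + 3.5x3 + 9.1x4 + 3.6x5 ≥ 21.7   (fibre)
  13x1 + 145x2 + 1x3 + 3x4 + 40x5 ≤ 123   (sodium)
  x1, x2, x3, x4, x5 ≥ 0.
The cheapest feasible vertex uses only kidney beans; brown rice, spinach, bananas, kale are not used. Binding constraint: fibre.
That vertex is x4 = 2.385.
Objective = 0.52·2.385 = 1.2402.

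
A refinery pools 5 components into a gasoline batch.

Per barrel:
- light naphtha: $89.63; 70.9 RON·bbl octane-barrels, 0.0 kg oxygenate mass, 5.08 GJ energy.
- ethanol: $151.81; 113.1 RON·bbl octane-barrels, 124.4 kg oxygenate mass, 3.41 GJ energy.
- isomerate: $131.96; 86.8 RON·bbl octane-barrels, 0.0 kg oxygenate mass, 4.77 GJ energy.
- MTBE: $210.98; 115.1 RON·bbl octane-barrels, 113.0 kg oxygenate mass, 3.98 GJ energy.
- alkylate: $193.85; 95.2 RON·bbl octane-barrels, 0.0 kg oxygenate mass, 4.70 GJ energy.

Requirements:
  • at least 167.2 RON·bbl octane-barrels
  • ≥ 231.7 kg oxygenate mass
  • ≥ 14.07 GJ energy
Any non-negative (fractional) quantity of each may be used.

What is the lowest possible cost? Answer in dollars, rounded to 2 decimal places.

$418.94

This is a linear program. Let x1 = barrels of light naphtha, x2 = barrels of ethanol, x3 = barrels of isomerate, x4 = barrels of MTBE, x5 = barrels of alkylate.
Minimize 89.63x1 + 151.81x2 + 131.96x3 + 210.98x4 + 193.85x5 s.t.:
  70.9x1 + 113.1x2 + 86.8x3 + 115.1x4 + 95.2x5 ≥ 167.2   (octane-barrels)
  124.4x2 + 113x4 ≥ 231.7   (oxygenate mass)
  5.08x1 + 3.41x2 + 4.77x3 + 3.98x4 + 4.7x5 ≥ 14.07   (energy)
  x1, x2, x3, x4, x5 ≥ 0.
The optimal basis is {light naphtha, ethanol}; isomerate, MTBE, alkylate drop out. The oxygenate mass and energy requirements are met with equality.
So light naphtha = 1.51944 barrels, ethanol = 1.86254 barrels.
Total cost: 89.63·1.51944 + 151.81·1.86254 = 418.9396.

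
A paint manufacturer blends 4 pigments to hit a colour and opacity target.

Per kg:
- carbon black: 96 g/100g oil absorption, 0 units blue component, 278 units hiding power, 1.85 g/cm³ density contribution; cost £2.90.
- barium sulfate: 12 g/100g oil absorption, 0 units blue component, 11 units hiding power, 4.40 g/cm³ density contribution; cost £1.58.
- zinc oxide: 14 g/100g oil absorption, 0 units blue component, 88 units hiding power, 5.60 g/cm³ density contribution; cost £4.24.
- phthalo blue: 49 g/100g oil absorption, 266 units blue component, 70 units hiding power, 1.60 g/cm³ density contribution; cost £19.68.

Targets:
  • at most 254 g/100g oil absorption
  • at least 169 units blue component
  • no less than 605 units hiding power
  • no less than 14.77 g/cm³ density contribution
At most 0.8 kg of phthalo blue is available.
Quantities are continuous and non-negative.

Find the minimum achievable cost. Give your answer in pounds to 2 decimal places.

Let x1 = kg of carbon black, x2 = kg of barium sulfate, x3 = kg of zinc oxide, x4 = kg of phthalo blue.
Minimise 2.9x1 + 1.58x2 + 4.24x3 + 19.68x4 subject to:
  96x1 + 12x2 + 14x3 + 49x4 ≤ 254   (oil absorption)
  266x4 ≥ 169   (blue component)
  278x1 + 11x2 + 88x3 + 70x4 ≥ 605   (hiding power)
  1.85x1 + 4.4x2 + 5.6x3 + 1.6x4 ≥ 14.77   (density contribution)
  x4 ≤ 0.8
  x1, x2, x3, x4 ≥ 0.
At the optimum only carbon black, barium sulfate, phthalo blue are positive (zinc oxide = 0). The blue component, hiding power, density contribution requirements are met with equality.
Optimal quantities: carbon black = 1.925 kg, barium sulfate = 2.317 kg, phthalo blue = 0.6353 kg.
Objective = 2.9·1.925 + 1.58·2.317 + 19.68·0.6353 = 21.7461.

£21.75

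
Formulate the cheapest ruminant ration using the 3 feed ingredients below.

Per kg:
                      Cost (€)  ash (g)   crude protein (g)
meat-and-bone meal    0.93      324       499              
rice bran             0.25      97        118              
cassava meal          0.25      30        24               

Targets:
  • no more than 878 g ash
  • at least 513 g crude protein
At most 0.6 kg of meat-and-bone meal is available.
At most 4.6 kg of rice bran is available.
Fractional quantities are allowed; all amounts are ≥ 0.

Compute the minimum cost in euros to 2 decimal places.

€1.01

Let x1 = kg of meat-and-bone meal, x2 = kg of rice bran, x3 = kg of cassava meal.
Minimise 0.93x1 + 0.25x2 + 0.25x3 subject to:
  324x1 + 97x2 + 30x3 ≤ 878   (ash)
  499x1 + 118x2 + 24x3 ≥ 513   (crude protein)
  x1 ≤ 0.6
  x2 ≤ 4.6
  x1, x2, x3 ≥ 0.
At the optimum only meat-and-bone meal, rice bran are positive (cassava meal = 0). There the crude protein and the meat-and-bone meal cap constraints are tight.
Solving gives x1 = 0.6, x2 = 1.81.
Objective = 0.93·0.6 + 0.25·1.81 = 1.0105.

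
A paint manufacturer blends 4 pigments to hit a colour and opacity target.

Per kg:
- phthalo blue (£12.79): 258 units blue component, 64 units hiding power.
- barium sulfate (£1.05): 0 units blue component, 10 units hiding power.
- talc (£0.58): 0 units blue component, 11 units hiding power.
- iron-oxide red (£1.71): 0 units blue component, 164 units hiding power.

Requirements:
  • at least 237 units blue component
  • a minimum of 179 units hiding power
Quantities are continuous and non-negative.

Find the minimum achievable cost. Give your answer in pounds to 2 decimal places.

£13.00

This is a linear program. Let x1 = kg of phthalo blue, x2 = kg of barium sulfate, x3 = kg of talc, x4 = kg of iron-oxide red.
min 12.79x1 + 1.05x2 + 0.58x3 + 1.71x4 s.t.:
  258x1 ≥ 237   (blue component)
  64x1 + 10x2 + 11x3 + 164x4 ≥ 179   (hiding power)
  x1, x2, x3, x4 ≥ 0.
At the optimum only phthalo blue, iron-oxide red are positive (barium sulfate, talc = 0). The blue component and hiding power requirements are met with equality.
So phthalo blue = 0.9186 kg, iron-oxide red = 0.733 kg.
Total cost: 12.79·0.9186 + 1.71·0.733 = 13.0023.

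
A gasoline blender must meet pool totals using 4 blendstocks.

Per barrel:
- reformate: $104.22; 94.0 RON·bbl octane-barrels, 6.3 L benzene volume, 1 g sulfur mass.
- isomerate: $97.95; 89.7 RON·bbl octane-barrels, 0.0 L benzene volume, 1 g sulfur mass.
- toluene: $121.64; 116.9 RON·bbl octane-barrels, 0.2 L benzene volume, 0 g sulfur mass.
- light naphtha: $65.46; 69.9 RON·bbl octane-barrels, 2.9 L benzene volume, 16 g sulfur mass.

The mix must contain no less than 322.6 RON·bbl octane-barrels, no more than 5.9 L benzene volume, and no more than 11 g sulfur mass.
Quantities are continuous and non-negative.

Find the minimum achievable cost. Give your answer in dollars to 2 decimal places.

$330.68

Let x1 = barrels of reformate, x2 = barrels of isomerate, x3 = barrels of toluene, x4 = barrels of light naphtha.
min 104.22x1 + 97.95x2 + 121.64x3 + 65.46x4 with:
  94x1 + 89.7x2 + 116.9x3 + 69.9x4 ≥ 322.6   (octane-barrels)
  6.3x1 + 0.2x3 + 2.9x4 ≤ 5.9   (benzene volume)
  1x1 + 1x2 + 16x4 ≤ 11   (sulfur mass)
  x1, x2, x3, x4 ≥ 0.
The cheapest feasible vertex uses only toluene, light naphtha; reformate, isomerate are not used. The octane-barrels and sulfur mass requirements are met with equality.
So toluene = 2.3485 barrels, light naphtha = 0.6875 barrels.
Objective = 121.64·2.3485 + 65.46·0.6875 = 330.6753.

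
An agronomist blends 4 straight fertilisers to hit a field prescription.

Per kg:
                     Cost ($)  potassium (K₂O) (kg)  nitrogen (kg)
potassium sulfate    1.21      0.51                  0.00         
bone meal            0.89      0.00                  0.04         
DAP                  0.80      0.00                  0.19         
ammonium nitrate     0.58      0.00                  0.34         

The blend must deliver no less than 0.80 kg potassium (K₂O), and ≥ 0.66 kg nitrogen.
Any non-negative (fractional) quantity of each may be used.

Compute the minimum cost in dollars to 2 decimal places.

$3.02

Treat it as an LP. Let x1 = kg of potassium sulfate, x2 = kg of bone meal, x3 = kg of DAP, x4 = kg of ammonium nitrate.
min 1.21x1 + 0.89x2 + 0.8x3 + 0.58x4 with:
  0.51x1 ≥ 0.8   (potassium (K₂O))
  0.04x2 + 0.19x3 + 0.34x4 ≥ 0.66   (nitrogen)
  x1, x2, x3, x4 ≥ 0.
The optimal basis is {potassium sulfate, ammonium nitrate}; bone meal, DAP drop out. The potassium (K₂O) and nitrogen requirements are met with equality.
Solving gives x1 = 1.569, x4 = 1.941.
Cost = 1.21·1.569 + 0.58·1.941 = 3.0243.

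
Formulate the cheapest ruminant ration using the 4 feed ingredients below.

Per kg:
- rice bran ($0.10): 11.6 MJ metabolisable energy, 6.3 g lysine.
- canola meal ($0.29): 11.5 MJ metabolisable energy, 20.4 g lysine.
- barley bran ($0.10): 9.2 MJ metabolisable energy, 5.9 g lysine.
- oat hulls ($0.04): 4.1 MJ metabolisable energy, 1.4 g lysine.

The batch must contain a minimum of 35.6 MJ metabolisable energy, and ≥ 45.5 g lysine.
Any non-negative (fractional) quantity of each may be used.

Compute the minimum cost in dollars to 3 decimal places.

$0.660

Let x1 = kg of rice bran, x2 = kg of canola meal, x3 = kg of barley bran, x4 = kg of oat hulls.
Minimize 0.1x1 + 0.29x2 + 0.1x3 + 0.04x4 with:
  11.6x1 + 11.5x2 + 9.2x3 + 4.1x4 ≥ 35.6   (metabolisable energy)
  6.3x1 + 20.4x2 + 5.9x3 + 1.4x4 ≥ 45.5   (lysine)
  x1, x2, x3, x4 ≥ 0.
The minimum-cost mix takes nothing from barley bran, oat hulls — only rice bran, canola meal. There the metabolisable energy and lysine constraints are tight.
That vertex is x1 = 1.236, x2 = 1.849.
Hence cost = 0.1·1.236 + 0.29·1.849 = $0.65981.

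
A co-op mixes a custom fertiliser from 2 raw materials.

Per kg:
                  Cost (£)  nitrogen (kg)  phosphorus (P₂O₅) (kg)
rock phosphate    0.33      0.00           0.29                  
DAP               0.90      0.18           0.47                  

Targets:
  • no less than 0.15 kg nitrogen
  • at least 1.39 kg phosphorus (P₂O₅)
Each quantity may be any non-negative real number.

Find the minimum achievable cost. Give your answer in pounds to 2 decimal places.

Let x1 = kg of rock phosphate, x2 = kg of DAP.
Minimize 0.33x1 + 0.9x2 with:
  0.18x2 ≥ 0.15   (nitrogen)
  0.29x1 + 0.47x2 ≥ 1.39   (phosphorus (P₂O₅))
  x1, x2 ≥ 0.
Both inputs are positive at the optimum. There the nitrogen and phosphorus (P₂O₅) constraints are tight.
That vertex is x1 = 3.443, x2 = 0.8333.
Cost = 0.33·3.443 + 0.9·0.8333 = 1.8862.

£1.89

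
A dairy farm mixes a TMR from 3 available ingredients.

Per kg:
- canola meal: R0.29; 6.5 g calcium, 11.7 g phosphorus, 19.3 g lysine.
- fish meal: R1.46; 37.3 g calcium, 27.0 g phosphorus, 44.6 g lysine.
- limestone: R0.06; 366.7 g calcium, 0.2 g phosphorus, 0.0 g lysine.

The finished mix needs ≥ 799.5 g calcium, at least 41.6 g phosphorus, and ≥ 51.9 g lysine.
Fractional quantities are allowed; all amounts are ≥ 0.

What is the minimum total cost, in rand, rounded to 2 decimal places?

R1.15

Set it up as a linear program. Let x1 = kg of canola meal, x2 = kg of fish meal, x3 = kg of limestone.
Minimize 0.29x1 + 1.46x2 + 0.06x3 subject to:
  6.5x1 + 37.3x2 + 366.7x3 ≥ 799.5   (calcium)
  11.7x1 + 27x2 + 0.2x3 ≥ 41.6   (phosphorus)
  19.3x1 + 44.6x2 ≥ 51.9   (lysine)
  x1, x2, x3 ≥ 0.
The minimum-cost mix takes nothing from fish meal — only canola meal, limestone. Binding constraints: calcium and phosphorus.
So canola meal = 3.519 kg, limestone = 2.118 kg.
Hence cost = 0.29·3.519 + 0.06·2.118 = R1.1476.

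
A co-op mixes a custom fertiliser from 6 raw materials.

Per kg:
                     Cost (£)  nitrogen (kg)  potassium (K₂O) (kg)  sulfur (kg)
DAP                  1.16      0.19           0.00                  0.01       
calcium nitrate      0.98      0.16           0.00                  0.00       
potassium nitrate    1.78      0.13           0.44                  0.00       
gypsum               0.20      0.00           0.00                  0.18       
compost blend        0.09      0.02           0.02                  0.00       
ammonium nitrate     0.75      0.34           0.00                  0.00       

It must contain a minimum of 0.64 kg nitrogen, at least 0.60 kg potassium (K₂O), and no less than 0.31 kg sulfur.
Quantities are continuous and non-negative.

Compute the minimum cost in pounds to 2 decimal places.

£3.13

Set it up as a linear program. Let x1 = kg of DAP, x2 = kg of calcium nitrate, x3 = kg of potassium nitrate, x4 = kg of gypsum, x5 = kg of compost blend, x6 = kg of ammonium nitrate.
Minimize 1.16x1 + 0.98x2 + 1.78x3 + 0.2x4 + 0.09x5 + 0.75x6 s.t.:
  0.19x1 + 0.16x2 + 0.13x3 + 0.02x5 + 0.34x6 ≥ 0.64   (nitrogen)
  0.44x3 + 0.02x5 ≥ 0.6   (potassium (K₂O))
  0.01x1 + 0.18x4 ≥ 0.31   (sulfur)
  x1, x2, x3, x4, x5, x6 ≥ 0.
The cheapest feasible vertex uses only gypsum, compost blend, ammonium nitrate; DAP, calcium nitrate, potassium nitrate are not used. The nitrogen, potassium (K₂O), sulfur requirements are met with equality.
So gypsum = 1.722 kg, compost blend = 30 kg, ammonium nitrate = 0.1176 kg.
Cost = 0.2·1.722 + 0.09·30 + 0.75·0.1176 = 3.1326.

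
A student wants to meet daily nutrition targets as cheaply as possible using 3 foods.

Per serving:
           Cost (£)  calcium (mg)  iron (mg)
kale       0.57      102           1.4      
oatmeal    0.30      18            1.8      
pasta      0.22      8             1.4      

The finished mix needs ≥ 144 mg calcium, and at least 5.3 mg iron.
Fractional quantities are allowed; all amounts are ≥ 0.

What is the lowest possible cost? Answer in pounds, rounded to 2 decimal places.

£1.23

Let x1 = servings of kale, x2 = servings of oatmeal, x3 = servings of pasta.
Minimize 0.57x1 + 0.3x2 + 0.22x3 subject to:
  102x1 + 18x2 + 8x3 ≥ 144   (calcium)
  1.4x1 + 1.8x2 + 1.4x3 ≥ 5.3   (iron)
  x1, x2, x3 ≥ 0.
The minimum-cost mix takes nothing from pasta — only kale, oatmeal. There the calcium and iron constraints are tight.
Optimal quantities: kale = 1.034 servings, oatmeal = 2.14 servings.
Cost = 0.57·1.034 + 0.3·2.14 = 1.2314.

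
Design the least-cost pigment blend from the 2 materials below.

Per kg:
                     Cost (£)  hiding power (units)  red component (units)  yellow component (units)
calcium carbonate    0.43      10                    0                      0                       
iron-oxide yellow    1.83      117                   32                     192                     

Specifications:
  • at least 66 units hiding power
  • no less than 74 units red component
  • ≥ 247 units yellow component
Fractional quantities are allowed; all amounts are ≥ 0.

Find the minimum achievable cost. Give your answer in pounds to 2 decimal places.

Let x1 = kg of calcium carbonate, x2 = kg of iron-oxide yellow.
Minimise 0.43x1 + 1.83x2 with:
  10x1 + 117x2 ≥ 66   (hiding power)
  32x2 ≥ 74   (red component)
  192x2 ≥ 247   (yellow component)
  x1, x2 ≥ 0.
The optimal basis is {iron-oxide yellow}; calcium carbonate drops out. Binding constraint: red component.
That vertex is x2 = 2.312.
Total cost: 1.83·2.312 = 4.2310.

£4.23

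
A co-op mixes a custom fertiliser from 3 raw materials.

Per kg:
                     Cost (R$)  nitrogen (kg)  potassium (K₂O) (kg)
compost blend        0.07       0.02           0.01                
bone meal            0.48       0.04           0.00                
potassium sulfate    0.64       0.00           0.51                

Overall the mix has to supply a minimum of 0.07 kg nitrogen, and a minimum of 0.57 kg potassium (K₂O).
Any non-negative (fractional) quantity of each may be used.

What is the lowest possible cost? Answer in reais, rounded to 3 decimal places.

R$0.916

Treat it as an LP. Let x1 = kg of compost blend, x2 = kg of bone meal, x3 = kg of potassium sulfate.
min 0.07x1 + 0.48x2 + 0.64x3 s.t.:
  0.02x1 + 0.04x2 ≥ 0.07   (nitrogen)
  0.01x1 + 0.51x3 ≥ 0.57   (potassium (K₂O))
  x1, x2, x3 ≥ 0.
The minimum-cost mix takes nothing from bone meal — only compost blend, potassium sulfate. Binding constraints: nitrogen and potassium (K₂O).
So compost blend = 3.5 kg, potassium sulfate = 1.049 kg.
Total cost: 0.07·3.5 + 0.64·1.049 = 0.91636.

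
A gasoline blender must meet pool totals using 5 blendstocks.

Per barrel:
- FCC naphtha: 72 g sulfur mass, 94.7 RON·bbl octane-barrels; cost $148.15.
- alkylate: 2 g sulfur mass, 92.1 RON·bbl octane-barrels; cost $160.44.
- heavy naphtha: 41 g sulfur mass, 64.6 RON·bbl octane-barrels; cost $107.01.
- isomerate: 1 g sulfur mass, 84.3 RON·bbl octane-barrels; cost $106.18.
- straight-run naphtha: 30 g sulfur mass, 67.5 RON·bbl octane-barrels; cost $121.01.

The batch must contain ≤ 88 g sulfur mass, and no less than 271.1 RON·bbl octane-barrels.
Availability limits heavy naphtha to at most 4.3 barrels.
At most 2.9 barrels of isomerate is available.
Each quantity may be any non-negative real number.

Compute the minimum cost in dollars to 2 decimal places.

$349.58

Let x1 = barrels of FCC naphtha, x2 = barrels of alkylate, x3 = barrels of heavy naphtha, x4 = barrels of isomerate, x5 = barrels of straight-run naphtha.
Minimize 148.15x1 + 160.44x2 + 107.01x3 + 106.18x4 + 121.01x5 s.t.:
  72x1 + 2x2 + 41x3 + 1x4 + 30x5 ≤ 88   (sulfur mass)
  94.7x1 + 92.1x2 + 64.6x3 + 84.3x4 + 67.5x5 ≥ 271.1   (octane-barrels)
  x3 ≤ 4.3
  x4 ≤ 2.9
  x1, x2, x3, x4, x5 ≥ 0.
The optimal basis is {FCC naphtha, isomerate}; alkylate, heavy naphtha, straight-run naphtha drop out. Binding constraints: octane-barrels and the isomerate cap.
Optimal quantities: FCC naphtha = 0.2812 barrels, isomerate = 2.9 barrels.
Objective = 148.15·0.2812 + 106.18·2.9 = 349.5818.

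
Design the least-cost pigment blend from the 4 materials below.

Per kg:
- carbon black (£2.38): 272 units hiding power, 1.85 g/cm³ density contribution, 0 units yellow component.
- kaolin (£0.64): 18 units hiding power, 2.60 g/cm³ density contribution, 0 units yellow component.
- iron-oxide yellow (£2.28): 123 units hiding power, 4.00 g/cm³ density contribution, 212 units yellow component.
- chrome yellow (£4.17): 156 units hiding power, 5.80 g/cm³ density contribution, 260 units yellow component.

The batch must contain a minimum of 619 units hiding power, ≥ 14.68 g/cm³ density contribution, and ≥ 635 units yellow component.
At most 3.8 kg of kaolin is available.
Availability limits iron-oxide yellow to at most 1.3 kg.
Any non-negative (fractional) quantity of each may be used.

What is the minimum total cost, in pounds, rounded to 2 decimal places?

£10.86

Let x1 = kg of carbon black, x2 = kg of kaolin, x3 = kg of iron-oxide yellow, x4 = kg of chrome yellow.
Minimize 2.38x1 + 0.64x2 + 2.28x3 + 4.17x4 subject to:
  272x1 + 18x2 + 123x3 + 156x4 ≥ 619   (hiding power)
  1.85x1 + 2.6x2 + 4x3 + 5.8x4 ≥ 14.68   (density contribution)
  212x3 + 260x4 ≥ 635   (yellow component)
  x2 ≤ 3.8
  x3 ≤ 1.3
  x1, x2, x3, x4 ≥ 0.
At the optimum only carbon black, iron-oxide yellow, chrome yellow are positive (kaolin = 0). Binding constraints: hiding power, yellow component, the iron-oxide yellow cap.
That vertex is x1 = 0.8951, x3 = 1.3, x4 = 1.382.
Objective = 2.38·0.8951 + 2.28·1.3 + 4.17·1.382 = 10.8573.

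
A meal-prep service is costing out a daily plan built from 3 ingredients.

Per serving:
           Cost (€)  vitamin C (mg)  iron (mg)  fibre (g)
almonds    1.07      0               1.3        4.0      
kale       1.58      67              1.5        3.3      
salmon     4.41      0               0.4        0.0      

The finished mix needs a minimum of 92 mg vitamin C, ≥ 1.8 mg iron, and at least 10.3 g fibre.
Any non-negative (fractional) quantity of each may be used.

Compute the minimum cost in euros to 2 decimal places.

Set it up as a linear program. Let x1 = servings of almonds, x2 = servings of kale, x3 = servings of salmon.
Minimize 1.07x1 + 1.58x2 + 4.41x3 with:
  67x2 ≥ 92   (vitamin C)
  1.3x1 + 1.5x2 + 0.4x3 ≥ 1.8   (iron)
  4x1 + 3.3x2 ≥ 10.3   (fibre)
  x1, x2, x3 ≥ 0.
The minimum-cost mix takes nothing from salmon — only almonds, kale. Binding constraints: vitamin C and fibre.
That vertex is x1 = 1.442, x2 = 1.373.
Objective = 1.07·1.442 + 1.58·1.373 = 3.7123.

€3.71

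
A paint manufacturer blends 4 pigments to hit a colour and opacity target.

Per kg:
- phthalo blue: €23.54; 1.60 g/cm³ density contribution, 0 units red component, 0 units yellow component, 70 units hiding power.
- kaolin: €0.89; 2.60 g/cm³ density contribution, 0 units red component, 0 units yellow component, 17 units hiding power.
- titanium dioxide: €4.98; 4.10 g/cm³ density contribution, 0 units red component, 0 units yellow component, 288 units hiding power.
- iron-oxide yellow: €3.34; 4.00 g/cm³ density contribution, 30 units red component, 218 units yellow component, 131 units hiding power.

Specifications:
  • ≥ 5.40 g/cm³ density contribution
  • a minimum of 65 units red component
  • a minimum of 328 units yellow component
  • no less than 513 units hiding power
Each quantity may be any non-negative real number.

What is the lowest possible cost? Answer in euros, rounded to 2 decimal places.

Treat it as an LP. Let x1 = kg of phthalo blue, x2 = kg of kaolin, x3 = kg of titanium dioxide, x4 = kg of iron-oxide yellow.
min 23.54x1 + 0.89x2 + 4.98x3 + 3.34x4 with:
  1.6x1 + 2.6x2 + 4.1x3 + 4x4 ≥ 5.4   (density contribution)
  30x4 ≥ 65   (red component)
  218x4 ≥ 328   (yellow component)
  70x1 + 17x2 + 288x3 + 131x4 ≥ 513   (hiding power)
  x1, x2, x3, x4 ≥ 0.
The minimum-cost mix takes nothing from phthalo blue, kaolin — only titanium dioxide, iron-oxide yellow. The red component and hiding power requirements are met with equality.
So titanium dioxide = 0.7957 kg, iron-oxide yellow = 2.167 kg.
Total cost: 4.98·0.7957 + 3.34·2.167 = 11.2004.

€11.20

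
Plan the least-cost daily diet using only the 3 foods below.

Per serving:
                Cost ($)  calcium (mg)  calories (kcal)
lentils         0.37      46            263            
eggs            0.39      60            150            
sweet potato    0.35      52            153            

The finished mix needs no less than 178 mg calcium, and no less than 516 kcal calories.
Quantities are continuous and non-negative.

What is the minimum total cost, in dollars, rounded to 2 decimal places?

$1.19

Let x1 = servings of lentils, x2 = servings of eggs, x3 = servings of sweet potato.
Minimise 0.37x1 + 0.39x2 + 0.35x3 s.t.:
  46x1 + 60x2 + 52x3 ≥ 178   (calcium)
  263x1 + 150x2 + 153x3 ≥ 516   (calories)
  x1, x2, x3 ≥ 0.
The minimum-cost mix takes nothing from sweet potato — only lentils, eggs. There the calcium and calories constraints are tight.
That vertex is x1 = 0.4797, x2 = 2.599.
Objective = 0.37·0.4797 + 0.39·2.599 = 1.1911.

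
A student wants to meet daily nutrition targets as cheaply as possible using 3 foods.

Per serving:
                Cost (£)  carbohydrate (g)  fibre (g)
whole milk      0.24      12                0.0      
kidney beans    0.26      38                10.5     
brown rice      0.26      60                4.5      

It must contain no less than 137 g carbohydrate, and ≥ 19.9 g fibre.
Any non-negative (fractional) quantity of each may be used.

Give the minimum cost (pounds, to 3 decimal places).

Treat it as an LP. Let x1 = servings of whole milk, x2 = servings of kidney beans, x3 = servings of brown rice.
min 0.24x1 + 0.26x2 + 0.26x3 subject to:
  12x1 + 38x2 + 60x3 ≥ 137   (carbohydrate)
  10.5x2 + 4.5x3 ≥ 19.9   (fibre)
  x1, x2, x3 ≥ 0.
At the optimum only kidney beans, brown rice are positive (whole milk = 0). Binding constraints: carbohydrate and fibre.
Optimal quantities: kidney beans = 1.2582 servings, brown rice = 1.4865 servings.
Hence cost = 0.26·1.2582 + 0.26·1.4865 = £0.71362.

£0.714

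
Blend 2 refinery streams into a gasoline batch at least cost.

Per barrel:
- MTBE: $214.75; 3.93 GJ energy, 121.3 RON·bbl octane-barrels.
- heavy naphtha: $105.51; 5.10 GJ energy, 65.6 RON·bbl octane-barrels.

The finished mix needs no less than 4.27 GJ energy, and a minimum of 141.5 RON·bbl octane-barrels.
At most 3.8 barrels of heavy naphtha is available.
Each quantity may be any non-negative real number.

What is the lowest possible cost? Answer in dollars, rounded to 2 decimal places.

Set it up as a linear program. Let x1 = barrels of MTBE, x2 = barrels of heavy naphtha.
min 214.75x1 + 105.51x2 s.t.:
  3.93x1 + 5.1x2 ≥ 4.27   (energy)
  121.3x1 + 65.6x2 ≥ 141.5   (octane-barrels)
  x2 ≤ 3.8
  x1, x2 ≥ 0.
The cheapest feasible vertex uses only heavy naphtha; MTBE is not used. Binding constraint: octane-barrels.
That vertex is x2 = 2.157.
Cost = 105.51·2.157 = 227.5851.

$227.59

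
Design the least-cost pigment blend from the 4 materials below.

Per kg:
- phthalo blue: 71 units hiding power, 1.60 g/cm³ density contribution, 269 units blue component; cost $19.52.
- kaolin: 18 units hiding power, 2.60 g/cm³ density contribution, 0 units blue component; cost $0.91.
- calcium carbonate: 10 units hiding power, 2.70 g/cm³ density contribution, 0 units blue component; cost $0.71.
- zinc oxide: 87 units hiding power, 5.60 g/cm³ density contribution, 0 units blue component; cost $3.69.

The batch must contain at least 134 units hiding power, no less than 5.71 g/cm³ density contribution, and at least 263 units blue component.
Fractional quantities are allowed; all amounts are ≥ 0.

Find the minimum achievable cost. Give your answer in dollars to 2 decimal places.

Let x1 = kg of phthalo blue, x2 = kg of kaolin, x3 = kg of calcium carbonate, x4 = kg of zinc oxide.
Minimize 19.52x1 + 0.91x2 + 0.71x3 + 3.69x4 subject to:
  71x1 + 18x2 + 10x3 + 87x4 ≥ 134   (hiding power)
  1.6x1 + 2.6x2 + 2.7x3 + 5.6x4 ≥ 5.71   (density contribution)
  269x1 ≥ 263   (blue component)
  x1, x2, x3, x4 ≥ 0.
The optimal basis is {phthalo blue, zinc oxide}; kaolin, calcium carbonate drop out. There the hiding power and blue component constraints are tight.
Optimal quantities: phthalo blue = 0.9777 kg, zinc oxide = 0.7423 kg.
Hence cost = 19.52·0.9777 + 3.69·0.7423 = $21.8238.

$21.82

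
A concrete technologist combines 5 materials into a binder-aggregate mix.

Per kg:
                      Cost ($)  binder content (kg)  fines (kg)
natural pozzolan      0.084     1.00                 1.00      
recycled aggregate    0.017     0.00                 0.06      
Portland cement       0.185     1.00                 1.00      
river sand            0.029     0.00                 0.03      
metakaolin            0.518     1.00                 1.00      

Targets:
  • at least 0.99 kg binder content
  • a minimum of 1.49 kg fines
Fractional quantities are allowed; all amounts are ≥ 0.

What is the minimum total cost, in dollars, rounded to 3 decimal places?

$0.125

Let x1 = kg of natural pozzolan, x2 = kg of recycled aggregate, x3 = kg of Portland cement, x4 = kg of river sand, x5 = kg of metakaolin.
min 0.084x1 + 0.017x2 + 0.185x3 + 0.029x4 + 0.518x5 s.t.:
  1x1 + 1x3 + 1x5 ≥ 0.99   (binder content)
  1x1 + 0.06x2 + 1x3 + 0.03x4 + 1x5 ≥ 1.49   (fines)
  x1, x2, x3, x4, x5 ≥ 0.
The minimum-cost mix takes nothing from recycled aggregate, Portland cement, river sand, metakaolin — only natural pozzolan. Binding constraint: fines.
That vertex is x1 = 1.49.
Cost = 0.084·1.49 = 0.12516.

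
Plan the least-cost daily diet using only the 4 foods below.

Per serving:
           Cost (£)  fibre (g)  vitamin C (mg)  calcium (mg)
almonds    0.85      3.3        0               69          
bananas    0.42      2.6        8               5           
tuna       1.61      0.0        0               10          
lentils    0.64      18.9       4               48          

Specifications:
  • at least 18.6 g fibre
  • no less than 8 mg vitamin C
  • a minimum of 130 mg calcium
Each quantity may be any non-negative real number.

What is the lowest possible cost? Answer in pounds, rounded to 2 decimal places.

£1.70

Set it up as a linear program. Let x1 = servings of almonds, x2 = servings of bananas, x3 = servings of tuna, x4 = servings of lentils.
Minimize 0.85x1 + 0.42x2 + 1.61x3 + 0.64x4 s.t.:
  3.3x1 + 2.6x2 + 18.9x4 ≥ 18.6   (fibre)
  8x2 + 4x4 ≥ 8   (vitamin C)
  69x1 + 5x2 + 10x3 + 48x4 ≥ 130   (calcium)
  x1, x2, x3, x4 ≥ 0.
The optimal basis is {almonds, lentils}; bananas, tuna drop out. Binding constraints: vitamin C and calcium.
Optimal quantities: almonds = 0.4928 servings, lentils = 2 servings.
Total cost: 0.85·0.4928 + 0.64·2 = 1.6989.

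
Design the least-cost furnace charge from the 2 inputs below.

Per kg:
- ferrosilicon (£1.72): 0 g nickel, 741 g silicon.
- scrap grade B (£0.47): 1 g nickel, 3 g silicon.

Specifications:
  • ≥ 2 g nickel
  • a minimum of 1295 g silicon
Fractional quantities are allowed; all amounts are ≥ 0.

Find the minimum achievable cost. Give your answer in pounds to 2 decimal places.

Let x1 = kg of ferrosilicon, x2 = kg of scrap grade B.
Minimize 1.72x1 + 0.47x2 subject to:
  1x2 ≥ 2   (nickel)
  741x1 + 3x2 ≥ 1295   (silicon)
  x1, x2 ≥ 0.
Both inputs are positive at the optimum. There the nickel and silicon constraints are tight.
Solving gives x1 = 1.74, x2 = 2.
Total cost: 1.72·1.74 + 0.47·2 = 3.9328.

£3.93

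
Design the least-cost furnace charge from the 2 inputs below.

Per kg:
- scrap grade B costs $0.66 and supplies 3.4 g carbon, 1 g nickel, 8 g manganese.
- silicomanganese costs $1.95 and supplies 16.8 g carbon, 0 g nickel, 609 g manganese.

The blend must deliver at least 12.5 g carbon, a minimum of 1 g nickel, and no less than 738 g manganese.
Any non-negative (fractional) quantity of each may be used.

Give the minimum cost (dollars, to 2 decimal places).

This is a linear program. Let x1 = kg of scrap grade B, x2 = kg of silicomanganese.
Minimize 0.66x1 + 1.95x2 with:
  3.4x1 + 16.8x2 ≥ 12.5   (carbon)
  1x1 ≥ 1   (nickel)
  8x1 + 609x2 ≥ 738   (manganese)
  x1, x2 ≥ 0.
Both inputs are positive at the optimum. Binding constraints: nickel and manganese.
Optimal quantities: scrap grade B = 1 kg, silicomanganese = 1.199 kg.
Hence cost = 0.66·1 + 1.95·1.199 = $2.9981.

$3.00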